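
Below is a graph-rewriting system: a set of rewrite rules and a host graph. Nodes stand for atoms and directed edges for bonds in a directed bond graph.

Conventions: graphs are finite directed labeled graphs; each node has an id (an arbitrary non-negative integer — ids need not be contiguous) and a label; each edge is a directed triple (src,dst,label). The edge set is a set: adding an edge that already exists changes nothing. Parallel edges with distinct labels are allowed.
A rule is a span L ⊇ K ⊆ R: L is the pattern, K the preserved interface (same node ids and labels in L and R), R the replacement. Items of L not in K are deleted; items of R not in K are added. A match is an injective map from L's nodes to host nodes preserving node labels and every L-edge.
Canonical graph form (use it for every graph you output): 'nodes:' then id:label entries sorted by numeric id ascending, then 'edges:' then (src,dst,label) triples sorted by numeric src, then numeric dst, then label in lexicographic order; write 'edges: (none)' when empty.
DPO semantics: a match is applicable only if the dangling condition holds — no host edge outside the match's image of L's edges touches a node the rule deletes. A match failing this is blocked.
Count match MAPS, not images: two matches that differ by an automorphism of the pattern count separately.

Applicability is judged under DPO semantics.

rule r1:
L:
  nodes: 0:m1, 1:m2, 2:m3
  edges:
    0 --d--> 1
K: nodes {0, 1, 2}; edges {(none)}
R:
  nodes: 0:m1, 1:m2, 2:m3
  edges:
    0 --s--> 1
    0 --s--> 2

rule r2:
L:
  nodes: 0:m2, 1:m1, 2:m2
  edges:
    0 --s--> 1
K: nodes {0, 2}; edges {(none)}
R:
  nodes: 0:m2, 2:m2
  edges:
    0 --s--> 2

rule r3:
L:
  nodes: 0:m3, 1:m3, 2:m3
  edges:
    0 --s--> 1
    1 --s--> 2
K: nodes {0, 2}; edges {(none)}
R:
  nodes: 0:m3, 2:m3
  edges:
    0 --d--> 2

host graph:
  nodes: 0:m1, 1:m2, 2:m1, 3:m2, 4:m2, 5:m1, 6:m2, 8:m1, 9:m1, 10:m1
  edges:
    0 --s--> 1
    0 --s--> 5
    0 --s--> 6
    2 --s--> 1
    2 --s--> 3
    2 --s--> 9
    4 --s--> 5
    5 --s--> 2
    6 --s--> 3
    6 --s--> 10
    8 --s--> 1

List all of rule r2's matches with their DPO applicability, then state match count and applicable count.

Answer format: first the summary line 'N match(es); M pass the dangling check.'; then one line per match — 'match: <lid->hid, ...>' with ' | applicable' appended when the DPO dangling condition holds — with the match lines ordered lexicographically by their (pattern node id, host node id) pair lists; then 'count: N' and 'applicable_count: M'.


6 match(es); 3 pass the dangling check.
match: 0->4, 1->5, 2->1
match: 0->4, 1->5, 2->3
match: 0->4, 1->5, 2->6
match: 0->6, 1->10, 2->1 | applicable
match: 0->6, 1->10, 2->3 | applicable
match: 0->6, 1->10, 2->4 | applicable
count: 6
applicable_count: 3


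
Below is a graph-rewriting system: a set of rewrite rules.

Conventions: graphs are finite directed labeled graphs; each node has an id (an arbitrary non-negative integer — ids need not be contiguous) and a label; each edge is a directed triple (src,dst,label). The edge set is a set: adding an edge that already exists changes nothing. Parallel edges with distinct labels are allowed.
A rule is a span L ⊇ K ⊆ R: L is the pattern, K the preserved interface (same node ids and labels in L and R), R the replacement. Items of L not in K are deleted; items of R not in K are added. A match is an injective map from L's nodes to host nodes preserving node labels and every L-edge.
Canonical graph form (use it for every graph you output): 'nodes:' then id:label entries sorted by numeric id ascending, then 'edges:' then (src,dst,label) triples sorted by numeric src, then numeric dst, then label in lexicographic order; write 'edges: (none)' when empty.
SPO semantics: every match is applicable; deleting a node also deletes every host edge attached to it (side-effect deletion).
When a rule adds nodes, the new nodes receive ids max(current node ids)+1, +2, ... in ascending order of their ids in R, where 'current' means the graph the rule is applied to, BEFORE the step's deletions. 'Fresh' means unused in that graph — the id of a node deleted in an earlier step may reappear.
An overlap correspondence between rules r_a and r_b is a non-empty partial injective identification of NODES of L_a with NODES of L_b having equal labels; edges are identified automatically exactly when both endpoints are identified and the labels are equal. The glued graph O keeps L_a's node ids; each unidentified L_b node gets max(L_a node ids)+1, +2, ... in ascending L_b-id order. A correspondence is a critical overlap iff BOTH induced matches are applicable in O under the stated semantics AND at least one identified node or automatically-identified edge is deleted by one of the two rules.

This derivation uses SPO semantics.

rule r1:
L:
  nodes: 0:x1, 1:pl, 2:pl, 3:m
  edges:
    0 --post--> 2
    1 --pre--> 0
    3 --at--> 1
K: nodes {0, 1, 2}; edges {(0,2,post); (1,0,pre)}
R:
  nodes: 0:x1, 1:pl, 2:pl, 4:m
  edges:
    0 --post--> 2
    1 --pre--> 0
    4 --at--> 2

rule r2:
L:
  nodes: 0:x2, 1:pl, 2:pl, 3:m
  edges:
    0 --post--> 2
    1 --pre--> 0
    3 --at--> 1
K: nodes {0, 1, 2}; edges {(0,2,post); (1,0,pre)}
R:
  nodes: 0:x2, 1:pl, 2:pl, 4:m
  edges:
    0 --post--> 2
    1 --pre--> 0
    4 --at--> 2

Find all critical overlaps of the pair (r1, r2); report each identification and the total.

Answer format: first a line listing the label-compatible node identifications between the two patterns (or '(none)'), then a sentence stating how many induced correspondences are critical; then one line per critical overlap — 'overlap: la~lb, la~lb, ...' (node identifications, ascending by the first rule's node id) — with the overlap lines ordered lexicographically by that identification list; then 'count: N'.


label-compatible node identifications between L(r1) and L(r2): 1~1, 1~2, 2~1, 2~2, 3~3
7 of the induced correspondences are critical overlaps of r1 and r2.
overlap: 1~1, 2~2, 3~3
overlap: 1~1, 3~3
overlap: 1~2, 2~1, 3~3
overlap: 1~2, 3~3
overlap: 2~1, 3~3
overlap: 2~2, 3~3
overlap: 3~3
count: 7


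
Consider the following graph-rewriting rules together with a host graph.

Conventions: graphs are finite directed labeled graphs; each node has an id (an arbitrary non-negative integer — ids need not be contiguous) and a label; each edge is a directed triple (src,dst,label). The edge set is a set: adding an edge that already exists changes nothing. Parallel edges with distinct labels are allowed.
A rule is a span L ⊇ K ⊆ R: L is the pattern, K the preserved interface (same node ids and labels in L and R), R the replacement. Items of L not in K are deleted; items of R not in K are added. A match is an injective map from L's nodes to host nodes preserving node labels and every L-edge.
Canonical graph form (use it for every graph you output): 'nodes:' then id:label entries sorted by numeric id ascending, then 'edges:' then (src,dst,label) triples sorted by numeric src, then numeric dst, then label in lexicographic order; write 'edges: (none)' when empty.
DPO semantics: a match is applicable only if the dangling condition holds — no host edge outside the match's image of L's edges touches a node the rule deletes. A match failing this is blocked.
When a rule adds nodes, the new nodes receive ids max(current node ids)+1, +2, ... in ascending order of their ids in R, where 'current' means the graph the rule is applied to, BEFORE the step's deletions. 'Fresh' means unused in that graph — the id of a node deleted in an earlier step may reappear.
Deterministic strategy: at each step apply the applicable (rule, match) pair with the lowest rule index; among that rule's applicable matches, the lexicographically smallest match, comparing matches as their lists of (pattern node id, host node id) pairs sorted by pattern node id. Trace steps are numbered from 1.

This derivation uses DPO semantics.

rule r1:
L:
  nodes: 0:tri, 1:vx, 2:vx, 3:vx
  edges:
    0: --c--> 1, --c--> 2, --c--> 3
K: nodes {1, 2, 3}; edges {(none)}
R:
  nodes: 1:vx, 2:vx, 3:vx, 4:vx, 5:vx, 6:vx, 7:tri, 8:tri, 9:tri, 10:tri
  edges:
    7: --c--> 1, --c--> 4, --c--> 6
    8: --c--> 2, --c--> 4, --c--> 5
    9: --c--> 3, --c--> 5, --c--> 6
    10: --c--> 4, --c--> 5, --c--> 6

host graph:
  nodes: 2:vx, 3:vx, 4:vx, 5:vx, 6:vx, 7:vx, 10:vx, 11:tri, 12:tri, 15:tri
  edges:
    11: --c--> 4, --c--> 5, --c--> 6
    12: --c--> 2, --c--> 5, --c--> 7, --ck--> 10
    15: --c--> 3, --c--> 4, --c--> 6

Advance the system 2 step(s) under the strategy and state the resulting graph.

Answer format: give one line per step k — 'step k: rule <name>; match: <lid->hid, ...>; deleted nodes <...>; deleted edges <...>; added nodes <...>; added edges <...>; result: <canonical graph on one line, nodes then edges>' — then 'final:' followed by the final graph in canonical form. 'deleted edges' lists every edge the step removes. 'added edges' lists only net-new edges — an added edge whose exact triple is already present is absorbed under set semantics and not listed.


step 1: rule r1; match: 0->11, 1->4, 2->5, 3->6; deleted nodes 11; deleted edges (11,4,c); (11,5,c); (11,6,c); added nodes 16, 17, 18, 19, 20, 21, 22; added edges (19,4,c); (19,16,c); (19,18,c); (20,5,c); (20,16,c); (20,17,c); (21,6,c); (21,17,c); (21,18,c); (22,16,c); (22,17,c); (22,18,c); result: nodes: 2:vx, 3:vx, 4:vx, 5:vx, 6:vx, 7:vx, 10:vx, 12:tri, 15:tri, 16:vx, 17:vx, 18:vx, 19:tri, 20:tri, 21:tri, 22:tri edges: (12,2,c); (12,5,c); (12,7,c); (12,10,ck); (15,3,c); (15,4,c); (15,6,c); (19,4,c); (19,16,c); (19,18,c); (20,5,c); (20,16,c); (20,17,c); (21,6,c); (21,17,c); (21,18,c); (22,16,c); (22,17,c); (22,18,c)
step 2: rule r1; match: 0->15, 1->3, 2->4, 3->6; deleted nodes 15; deleted edges (15,3,c); (15,4,c); (15,6,c); added nodes 23, 24, 25, 26, 27, 28, 29; added edges (26,3,c); (26,23,c); (26,25,c); (27,4,c); (27,23,c); (27,24,c); (28,6,c); (28,24,c); (28,25,c); (29,23,c); (29,24,c); (29,25,c); result: nodes: 2:vx, 3:vx, 4:vx, 5:vx, 6:vx, 7:vx, 10:vx, 12:tri, 16:vx, 17:vx, 18:vx, 19:tri, 20:tri, 21:tri, 22:tri, 23:vx, 24:vx, 25:vx, 26:tri, 27:tri, 28:tri, 29:tri edges: (12,2,c); (12,5,c); (12,7,c); (12,10,ck); (19,4,c); (19,16,c); (19,18,c); (20,5,c); (20,16,c); (20,17,c); (21,6,c); (21,17,c); (21,18,c); (22,16,c); (22,17,c); (22,18,c); (26,3,c); (26,23,c); (26,25,c); (27,4,c); (27,23,c); (27,24,c); (28,6,c); (28,24,c); (28,25,c); (29,23,c); (29,24,c); (29,25,c)
final:
nodes: 2:vx, 3:vx, 4:vx, 5:vx, 6:vx, 7:vx, 10:vx, 12:tri, 16:vx, 17:vx, 18:vx, 19:tri, 20:tri, 21:tri, 22:tri, 23:vx, 24:vx, 25:vx, 26:tri, 27:tri, 28:tri, 29:tri
edges: (12,2,c); (12,5,c); (12,7,c); (12,10,ck); (19,4,c); (19,16,c); (19,18,c); (20,5,c); (20,16,c); (20,17,c); (21,6,c); (21,17,c); (21,18,c); (22,16,c); (22,17,c); (22,18,c); (26,3,c); (26,23,c); (26,25,c); (27,4,c); (27,23,c); (27,24,c); (28,6,c); (28,24,c); (28,25,c); (29,23,c); (29,24,c); (29,25,c)


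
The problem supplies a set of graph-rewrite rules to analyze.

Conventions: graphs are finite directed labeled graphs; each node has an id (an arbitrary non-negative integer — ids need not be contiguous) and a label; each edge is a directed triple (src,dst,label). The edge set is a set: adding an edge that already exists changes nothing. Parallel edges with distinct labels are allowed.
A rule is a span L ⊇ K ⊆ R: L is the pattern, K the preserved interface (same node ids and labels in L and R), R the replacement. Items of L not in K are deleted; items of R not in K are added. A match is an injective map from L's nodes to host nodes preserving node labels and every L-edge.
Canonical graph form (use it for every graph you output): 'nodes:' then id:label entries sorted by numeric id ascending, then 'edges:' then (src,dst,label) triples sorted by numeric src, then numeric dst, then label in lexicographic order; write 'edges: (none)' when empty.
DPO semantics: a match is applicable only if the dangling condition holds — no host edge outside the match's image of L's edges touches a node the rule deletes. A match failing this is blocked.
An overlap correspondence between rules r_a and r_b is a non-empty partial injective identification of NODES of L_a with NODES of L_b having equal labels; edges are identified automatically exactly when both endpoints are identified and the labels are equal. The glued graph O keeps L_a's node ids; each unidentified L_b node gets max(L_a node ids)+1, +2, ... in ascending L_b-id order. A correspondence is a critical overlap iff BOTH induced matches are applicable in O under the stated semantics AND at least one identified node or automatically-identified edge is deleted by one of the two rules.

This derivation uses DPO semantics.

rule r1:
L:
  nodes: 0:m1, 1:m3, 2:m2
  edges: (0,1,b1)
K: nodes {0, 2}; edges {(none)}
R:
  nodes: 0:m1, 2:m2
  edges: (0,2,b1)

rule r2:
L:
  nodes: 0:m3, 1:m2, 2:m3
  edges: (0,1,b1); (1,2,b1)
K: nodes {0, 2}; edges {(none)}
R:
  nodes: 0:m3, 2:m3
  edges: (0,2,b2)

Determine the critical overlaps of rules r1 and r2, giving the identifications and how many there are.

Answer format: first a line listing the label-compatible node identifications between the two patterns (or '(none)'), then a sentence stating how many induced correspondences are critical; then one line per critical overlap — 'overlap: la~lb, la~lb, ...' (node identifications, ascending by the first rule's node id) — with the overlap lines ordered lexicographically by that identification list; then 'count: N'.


label-compatible node identifications between L(r1) and L(r2): 1~0, 1~2, 2~1
1 of the induced correspondences is a critical overlap of r1 and r2.
overlap: 2~1
count: 1


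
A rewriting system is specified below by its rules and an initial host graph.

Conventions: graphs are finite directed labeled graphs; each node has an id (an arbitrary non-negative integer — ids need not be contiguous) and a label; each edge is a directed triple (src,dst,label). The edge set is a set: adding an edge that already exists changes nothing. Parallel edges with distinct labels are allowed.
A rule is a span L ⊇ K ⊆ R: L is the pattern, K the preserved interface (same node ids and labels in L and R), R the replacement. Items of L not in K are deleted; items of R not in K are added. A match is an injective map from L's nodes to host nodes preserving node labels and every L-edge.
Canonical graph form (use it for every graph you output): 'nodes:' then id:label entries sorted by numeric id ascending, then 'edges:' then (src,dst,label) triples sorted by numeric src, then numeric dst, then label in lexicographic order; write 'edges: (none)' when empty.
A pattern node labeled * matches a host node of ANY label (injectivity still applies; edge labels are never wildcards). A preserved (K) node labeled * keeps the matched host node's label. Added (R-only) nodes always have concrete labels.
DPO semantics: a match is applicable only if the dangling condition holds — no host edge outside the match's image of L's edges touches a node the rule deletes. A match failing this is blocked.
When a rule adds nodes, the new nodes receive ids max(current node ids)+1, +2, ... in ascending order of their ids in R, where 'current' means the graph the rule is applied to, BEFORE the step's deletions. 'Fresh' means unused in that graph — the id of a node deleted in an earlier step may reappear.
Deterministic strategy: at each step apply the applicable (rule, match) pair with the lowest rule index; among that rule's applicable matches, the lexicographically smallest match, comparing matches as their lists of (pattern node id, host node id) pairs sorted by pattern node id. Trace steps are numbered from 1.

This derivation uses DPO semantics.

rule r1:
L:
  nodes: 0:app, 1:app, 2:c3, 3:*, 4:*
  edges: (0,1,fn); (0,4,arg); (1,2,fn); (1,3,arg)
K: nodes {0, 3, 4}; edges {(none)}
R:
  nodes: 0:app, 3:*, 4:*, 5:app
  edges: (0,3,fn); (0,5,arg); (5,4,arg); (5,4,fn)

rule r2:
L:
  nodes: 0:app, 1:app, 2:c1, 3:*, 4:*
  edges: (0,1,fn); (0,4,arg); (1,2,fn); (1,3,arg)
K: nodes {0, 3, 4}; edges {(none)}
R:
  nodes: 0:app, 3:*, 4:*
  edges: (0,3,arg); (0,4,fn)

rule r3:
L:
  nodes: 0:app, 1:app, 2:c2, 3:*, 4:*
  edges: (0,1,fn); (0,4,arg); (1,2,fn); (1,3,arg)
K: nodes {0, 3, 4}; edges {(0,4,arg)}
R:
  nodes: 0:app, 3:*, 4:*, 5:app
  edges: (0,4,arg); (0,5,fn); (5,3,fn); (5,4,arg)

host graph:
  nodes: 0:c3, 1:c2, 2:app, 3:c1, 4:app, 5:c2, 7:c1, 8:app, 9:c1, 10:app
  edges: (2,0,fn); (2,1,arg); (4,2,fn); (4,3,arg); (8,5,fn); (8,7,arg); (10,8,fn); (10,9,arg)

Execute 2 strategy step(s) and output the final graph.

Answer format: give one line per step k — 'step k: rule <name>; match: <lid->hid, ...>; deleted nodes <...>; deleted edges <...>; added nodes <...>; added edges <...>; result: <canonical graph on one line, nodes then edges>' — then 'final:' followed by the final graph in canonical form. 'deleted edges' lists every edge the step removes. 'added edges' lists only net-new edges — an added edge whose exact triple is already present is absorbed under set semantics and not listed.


step 1: rule r1; match: 0->4, 1->2, 2->0, 3->1, 4->3; deleted nodes 0, 2; deleted edges (2,0,fn); (2,1,arg); (4,2,fn); (4,3,arg); added nodes 11; added edges (4,1,fn); (4,11,arg); (11,3,arg); (11,3,fn); result: nodes: 1:c2, 3:c1, 4:app, 5:c2, 7:c1, 8:app, 9:c1, 10:app, 11:app edges: (4,1,fn); (4,11,arg); (8,5,fn); (8,7,arg); (10,8,fn); (10,9,arg); (11,3,arg); (11,3,fn)
step 2: rule r3; match: 0->10, 1->8, 2->5, 3->7, 4->9; deleted nodes 5, 8; deleted edges (8,5,fn); (8,7,arg); (10,8,fn); added nodes 12; added edges (10,12,fn); (12,7,fn); (12,9,arg); result: nodes: 1:c2, 3:c1, 4:app, 7:c1, 9:c1, 10:app, 11:app, 12:app edges: (4,1,fn); (4,11,arg); (10,9,arg); (10,12,fn); (11,3,arg); (11,3,fn); (12,7,fn); (12,9,arg)
final:
nodes: 1:c2, 3:c1, 4:app, 7:c1, 9:c1, 10:app, 11:app, 12:app
edges: (4,1,fn); (4,11,arg); (10,9,arg); (10,12,fn); (11,3,arg); (11,3,fn); (12,7,fn); (12,9,arg)


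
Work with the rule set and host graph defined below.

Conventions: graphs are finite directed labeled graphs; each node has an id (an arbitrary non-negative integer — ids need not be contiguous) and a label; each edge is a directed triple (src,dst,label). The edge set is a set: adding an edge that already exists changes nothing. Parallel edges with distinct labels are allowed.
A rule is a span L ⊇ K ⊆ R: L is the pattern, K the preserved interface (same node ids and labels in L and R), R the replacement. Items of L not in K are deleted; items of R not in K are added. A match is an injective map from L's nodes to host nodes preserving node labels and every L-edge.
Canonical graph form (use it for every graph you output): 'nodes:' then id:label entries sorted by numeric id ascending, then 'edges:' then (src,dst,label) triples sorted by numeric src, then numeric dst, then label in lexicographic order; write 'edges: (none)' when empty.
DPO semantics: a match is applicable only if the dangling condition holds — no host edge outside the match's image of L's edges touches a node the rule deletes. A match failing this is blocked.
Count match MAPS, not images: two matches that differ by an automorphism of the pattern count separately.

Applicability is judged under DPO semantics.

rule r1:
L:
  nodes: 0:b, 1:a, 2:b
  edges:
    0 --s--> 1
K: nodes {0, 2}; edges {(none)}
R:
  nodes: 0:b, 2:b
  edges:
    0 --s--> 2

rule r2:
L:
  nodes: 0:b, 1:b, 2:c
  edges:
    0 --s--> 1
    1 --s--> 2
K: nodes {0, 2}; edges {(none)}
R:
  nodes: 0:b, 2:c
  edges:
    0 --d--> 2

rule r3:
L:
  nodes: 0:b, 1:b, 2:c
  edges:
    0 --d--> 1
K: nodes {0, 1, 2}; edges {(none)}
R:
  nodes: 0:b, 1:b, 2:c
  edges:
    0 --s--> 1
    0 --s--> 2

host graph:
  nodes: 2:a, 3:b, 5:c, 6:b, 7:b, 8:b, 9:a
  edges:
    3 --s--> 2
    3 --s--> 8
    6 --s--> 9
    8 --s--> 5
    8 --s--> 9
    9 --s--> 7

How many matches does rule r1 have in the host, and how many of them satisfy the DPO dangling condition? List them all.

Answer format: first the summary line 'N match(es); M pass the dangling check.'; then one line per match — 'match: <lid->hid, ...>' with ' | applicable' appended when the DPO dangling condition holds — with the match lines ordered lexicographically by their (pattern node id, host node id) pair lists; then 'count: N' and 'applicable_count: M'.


9 match(es); 3 pass the dangling check.
match: 0->3, 1->2, 2->6 | applicable
match: 0->3, 1->2, 2->7 | applicable
match: 0->3, 1->2, 2->8 | applicable
match: 0->6, 1->9, 2->3
match: 0->6, 1->9, 2->7
match: 0->6, 1->9, 2->8
match: 0->8, 1->9, 2->3
match: 0->8, 1->9, 2->6
match: 0->8, 1->9, 2->7
count: 9
applicable_count: 3


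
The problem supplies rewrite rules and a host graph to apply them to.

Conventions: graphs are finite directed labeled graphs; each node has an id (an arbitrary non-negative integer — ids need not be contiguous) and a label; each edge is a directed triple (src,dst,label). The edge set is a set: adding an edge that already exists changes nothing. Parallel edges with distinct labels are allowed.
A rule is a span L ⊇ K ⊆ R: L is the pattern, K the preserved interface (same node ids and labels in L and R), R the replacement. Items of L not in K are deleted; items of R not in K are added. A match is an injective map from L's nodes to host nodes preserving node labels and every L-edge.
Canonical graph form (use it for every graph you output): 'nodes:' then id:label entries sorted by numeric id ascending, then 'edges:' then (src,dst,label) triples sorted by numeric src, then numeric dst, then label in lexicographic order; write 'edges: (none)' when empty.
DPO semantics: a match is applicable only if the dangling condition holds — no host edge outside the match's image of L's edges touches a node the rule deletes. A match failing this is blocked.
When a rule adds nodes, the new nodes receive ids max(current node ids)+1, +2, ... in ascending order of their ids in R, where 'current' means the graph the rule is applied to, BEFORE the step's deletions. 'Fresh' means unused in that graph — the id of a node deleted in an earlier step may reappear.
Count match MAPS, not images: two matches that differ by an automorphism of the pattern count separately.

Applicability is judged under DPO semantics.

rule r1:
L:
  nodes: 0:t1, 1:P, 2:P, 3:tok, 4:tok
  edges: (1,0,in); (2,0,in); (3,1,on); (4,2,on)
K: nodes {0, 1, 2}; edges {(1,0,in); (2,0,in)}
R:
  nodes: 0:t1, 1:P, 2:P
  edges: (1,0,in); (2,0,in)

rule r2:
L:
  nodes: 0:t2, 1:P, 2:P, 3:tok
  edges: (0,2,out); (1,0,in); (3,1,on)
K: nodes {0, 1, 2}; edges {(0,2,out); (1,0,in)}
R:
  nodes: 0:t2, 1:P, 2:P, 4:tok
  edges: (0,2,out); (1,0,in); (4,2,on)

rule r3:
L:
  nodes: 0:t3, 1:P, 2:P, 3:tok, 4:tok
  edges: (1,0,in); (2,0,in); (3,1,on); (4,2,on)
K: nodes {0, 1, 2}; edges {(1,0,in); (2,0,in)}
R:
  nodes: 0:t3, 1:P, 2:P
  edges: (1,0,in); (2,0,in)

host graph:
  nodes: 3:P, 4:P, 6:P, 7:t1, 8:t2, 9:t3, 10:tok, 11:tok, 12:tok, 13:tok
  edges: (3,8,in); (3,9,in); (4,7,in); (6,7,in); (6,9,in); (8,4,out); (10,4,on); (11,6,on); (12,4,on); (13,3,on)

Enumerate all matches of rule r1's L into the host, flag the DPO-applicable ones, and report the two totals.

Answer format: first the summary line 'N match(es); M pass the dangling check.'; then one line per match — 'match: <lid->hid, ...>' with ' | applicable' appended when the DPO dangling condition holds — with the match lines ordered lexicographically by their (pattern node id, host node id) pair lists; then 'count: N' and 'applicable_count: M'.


4 match(es); 4 pass the dangling check.
match: 0->7, 1->4, 2->6, 3->10, 4->11 | applicable
match: 0->7, 1->4, 2->6, 3->12, 4->11 | applicable
match: 0->7, 1->6, 2->4, 3->11, 4->10 | applicable
match: 0->7, 1->6, 2->4, 3->11, 4->12 | applicable
count: 4
applicable_count: 4


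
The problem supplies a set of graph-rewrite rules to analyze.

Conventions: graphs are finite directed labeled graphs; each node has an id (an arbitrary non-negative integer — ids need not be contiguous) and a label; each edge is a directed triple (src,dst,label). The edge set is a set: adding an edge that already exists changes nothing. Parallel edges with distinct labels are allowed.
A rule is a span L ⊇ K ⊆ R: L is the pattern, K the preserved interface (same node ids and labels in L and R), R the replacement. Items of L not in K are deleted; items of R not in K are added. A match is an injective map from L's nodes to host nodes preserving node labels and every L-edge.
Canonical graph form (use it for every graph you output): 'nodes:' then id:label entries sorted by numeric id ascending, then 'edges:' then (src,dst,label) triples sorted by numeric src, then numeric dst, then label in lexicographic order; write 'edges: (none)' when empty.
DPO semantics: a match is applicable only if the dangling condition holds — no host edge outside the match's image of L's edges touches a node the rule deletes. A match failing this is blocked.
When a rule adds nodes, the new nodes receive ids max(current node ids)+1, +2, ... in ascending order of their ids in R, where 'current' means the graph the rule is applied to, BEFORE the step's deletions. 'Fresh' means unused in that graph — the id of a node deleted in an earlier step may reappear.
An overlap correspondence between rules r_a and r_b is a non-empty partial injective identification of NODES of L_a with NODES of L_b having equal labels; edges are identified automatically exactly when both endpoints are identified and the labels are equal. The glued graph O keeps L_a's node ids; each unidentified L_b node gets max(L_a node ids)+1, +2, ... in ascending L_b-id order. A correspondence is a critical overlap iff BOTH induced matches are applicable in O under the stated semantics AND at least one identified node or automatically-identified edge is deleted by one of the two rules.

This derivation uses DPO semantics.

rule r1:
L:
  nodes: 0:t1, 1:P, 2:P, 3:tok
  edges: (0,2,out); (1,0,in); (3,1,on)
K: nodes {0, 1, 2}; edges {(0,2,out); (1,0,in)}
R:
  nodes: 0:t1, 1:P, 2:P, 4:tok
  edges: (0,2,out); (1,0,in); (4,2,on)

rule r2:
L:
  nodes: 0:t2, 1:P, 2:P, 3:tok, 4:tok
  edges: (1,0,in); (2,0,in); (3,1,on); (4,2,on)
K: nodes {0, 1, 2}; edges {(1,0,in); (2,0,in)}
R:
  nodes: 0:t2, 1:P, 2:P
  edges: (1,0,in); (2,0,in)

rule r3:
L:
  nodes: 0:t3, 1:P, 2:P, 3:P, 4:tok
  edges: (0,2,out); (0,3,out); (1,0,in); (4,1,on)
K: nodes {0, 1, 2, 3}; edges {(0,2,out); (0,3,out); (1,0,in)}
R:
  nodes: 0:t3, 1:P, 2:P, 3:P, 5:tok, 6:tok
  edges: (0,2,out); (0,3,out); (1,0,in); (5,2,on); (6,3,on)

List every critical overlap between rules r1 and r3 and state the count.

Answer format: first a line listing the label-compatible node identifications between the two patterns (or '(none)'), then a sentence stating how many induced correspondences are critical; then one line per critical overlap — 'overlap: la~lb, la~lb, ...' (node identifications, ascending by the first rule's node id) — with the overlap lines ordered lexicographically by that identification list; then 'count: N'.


label-compatible node identifications between L(r1) and L(r3): 1~1, 1~2, 1~3, 2~1, 2~2, 2~3, 3~4
3 of the induced correspondences are critical overlaps of r1 and r3.
overlap: 1~1, 2~2, 3~4
overlap: 1~1, 2~3, 3~4
overlap: 1~1, 3~4
count: 3


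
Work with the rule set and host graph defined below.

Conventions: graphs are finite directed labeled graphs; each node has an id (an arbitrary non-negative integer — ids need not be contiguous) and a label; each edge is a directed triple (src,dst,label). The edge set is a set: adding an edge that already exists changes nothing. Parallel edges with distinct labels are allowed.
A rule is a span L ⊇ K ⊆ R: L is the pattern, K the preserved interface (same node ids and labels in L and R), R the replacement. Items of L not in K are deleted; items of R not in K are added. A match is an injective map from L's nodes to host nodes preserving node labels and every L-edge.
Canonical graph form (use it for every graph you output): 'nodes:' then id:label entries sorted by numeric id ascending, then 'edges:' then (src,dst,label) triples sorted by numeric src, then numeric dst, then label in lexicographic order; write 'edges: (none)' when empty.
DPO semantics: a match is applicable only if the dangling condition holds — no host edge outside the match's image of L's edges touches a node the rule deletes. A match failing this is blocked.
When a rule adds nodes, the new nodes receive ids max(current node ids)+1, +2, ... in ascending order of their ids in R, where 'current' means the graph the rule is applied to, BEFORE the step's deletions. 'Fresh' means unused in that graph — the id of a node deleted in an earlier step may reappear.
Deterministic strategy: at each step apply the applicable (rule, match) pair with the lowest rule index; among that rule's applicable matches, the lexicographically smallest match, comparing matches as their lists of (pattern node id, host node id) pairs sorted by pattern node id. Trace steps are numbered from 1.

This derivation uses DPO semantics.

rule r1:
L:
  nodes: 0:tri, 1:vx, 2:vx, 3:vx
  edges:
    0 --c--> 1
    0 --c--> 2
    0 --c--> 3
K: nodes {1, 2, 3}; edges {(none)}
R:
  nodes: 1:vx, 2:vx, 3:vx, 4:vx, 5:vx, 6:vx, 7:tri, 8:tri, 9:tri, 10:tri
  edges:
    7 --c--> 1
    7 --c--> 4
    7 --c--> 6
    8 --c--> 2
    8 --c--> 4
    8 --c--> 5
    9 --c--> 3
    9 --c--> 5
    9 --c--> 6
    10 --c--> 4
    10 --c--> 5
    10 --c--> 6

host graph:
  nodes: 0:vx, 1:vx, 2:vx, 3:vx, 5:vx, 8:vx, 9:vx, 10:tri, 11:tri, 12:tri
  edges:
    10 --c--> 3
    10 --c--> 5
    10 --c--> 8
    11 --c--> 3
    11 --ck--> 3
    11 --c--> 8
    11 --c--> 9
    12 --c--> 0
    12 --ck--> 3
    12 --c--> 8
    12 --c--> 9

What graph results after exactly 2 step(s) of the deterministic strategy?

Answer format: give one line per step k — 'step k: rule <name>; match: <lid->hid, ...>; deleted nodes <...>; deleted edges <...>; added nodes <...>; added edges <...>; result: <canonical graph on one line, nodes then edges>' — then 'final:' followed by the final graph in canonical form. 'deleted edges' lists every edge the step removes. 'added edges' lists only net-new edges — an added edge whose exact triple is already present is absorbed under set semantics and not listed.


step 1: rule r1; match: 0->10, 1->3, 2->5, 3->8; deleted nodes 10; deleted edges (10,3,c); (10,5,c); (10,8,c); added nodes 13, 14, 15, 16, 17, 18, 19; added edges (16,3,c); (16,13,c); (16,15,c); (17,5,c); (17,13,c); (17,14,c); (18,8,c); (18,14,c); (18,15,c); (19,13,c); (19,14,c); (19,15,c); result: nodes: 0:vx, 1:vx, 2:vx, 3:vx, 5:vx, 8:vx, 9:vx, 11:tri, 12:tri, 13:vx, 14:vx, 15:vx, 16:tri, 17:tri, 18:tri, 19:tri edges: (11,3,c); (11,3,ck); (11,8,c); (11,9,c); (12,0,c); (12,3,ck); (12,8,c); (12,9,c); (16,3,c); (16,13,c); (16,15,c); (17,5,c); (17,13,c); (17,14,c); (18,8,c); (18,14,c); (18,15,c); (19,13,c); (19,14,c); (19,15,c)
step 2: rule r1; match: 0->16, 1->3, 2->13, 3->15; deleted nodes 16; deleted edges (16,3,c); (16,13,c); (16,15,c); added nodes 20, 21, 22, 23, 24, 25, 26; added edges (23,3,c); (23,20,c); (23,22,c); (24,13,c); (24,20,c); (24,21,c); (25,15,c); (25,21,c); (25,22,c); (26,20,c); (26,21,c); (26,22,c); result: nodes: 0:vx, 1:vx, 2:vx, 3:vx, 5:vx, 8:vx, 9:vx, 11:tri, 12:tri, 13:vx, 14:vx, 15:vx, 17:tri, 18:tri, 19:tri, 20:vx, 21:vx, 22:vx, 23:tri, 24:tri, 25:tri, 26:tri edges: (11,3,c); (11,3,ck); (11,8,c); (11,9,c); (12,0,c); (12,3,ck); (12,8,c); (12,9,c); (17,5,c); (17,13,c); (17,14,c); (18,8,c); (18,14,c); (18,15,c); (19,13,c); (19,14,c); (19,15,c); (23,3,c); (23,20,c); (23,22,c); (24,13,c); (24,20,c); (24,21,c); (25,15,c); (25,21,c); (25,22,c); (26,20,c); (26,21,c); (26,22,c)
final:
nodes: 0:vx, 1:vx, 2:vx, 3:vx, 5:vx, 8:vx, 9:vx, 11:tri, 12:tri, 13:vx, 14:vx, 15:vx, 17:tri, 18:tri, 19:tri, 20:vx, 21:vx, 22:vx, 23:tri, 24:tri, 25:tri, 26:tri
edges: (11,3,c); (11,3,ck); (11,8,c); (11,9,c); (12,0,c); (12,3,ck); (12,8,c); (12,9,c); (17,5,c); (17,13,c); (17,14,c); (18,8,c); (18,14,c); (18,15,c); (19,13,c); (19,14,c); (19,15,c); (23,3,c); (23,20,c); (23,22,c); (24,13,c); (24,20,c); (24,21,c); (25,15,c); (25,21,c); (25,22,c); (26,20,c); (26,21,c); (26,22,c)


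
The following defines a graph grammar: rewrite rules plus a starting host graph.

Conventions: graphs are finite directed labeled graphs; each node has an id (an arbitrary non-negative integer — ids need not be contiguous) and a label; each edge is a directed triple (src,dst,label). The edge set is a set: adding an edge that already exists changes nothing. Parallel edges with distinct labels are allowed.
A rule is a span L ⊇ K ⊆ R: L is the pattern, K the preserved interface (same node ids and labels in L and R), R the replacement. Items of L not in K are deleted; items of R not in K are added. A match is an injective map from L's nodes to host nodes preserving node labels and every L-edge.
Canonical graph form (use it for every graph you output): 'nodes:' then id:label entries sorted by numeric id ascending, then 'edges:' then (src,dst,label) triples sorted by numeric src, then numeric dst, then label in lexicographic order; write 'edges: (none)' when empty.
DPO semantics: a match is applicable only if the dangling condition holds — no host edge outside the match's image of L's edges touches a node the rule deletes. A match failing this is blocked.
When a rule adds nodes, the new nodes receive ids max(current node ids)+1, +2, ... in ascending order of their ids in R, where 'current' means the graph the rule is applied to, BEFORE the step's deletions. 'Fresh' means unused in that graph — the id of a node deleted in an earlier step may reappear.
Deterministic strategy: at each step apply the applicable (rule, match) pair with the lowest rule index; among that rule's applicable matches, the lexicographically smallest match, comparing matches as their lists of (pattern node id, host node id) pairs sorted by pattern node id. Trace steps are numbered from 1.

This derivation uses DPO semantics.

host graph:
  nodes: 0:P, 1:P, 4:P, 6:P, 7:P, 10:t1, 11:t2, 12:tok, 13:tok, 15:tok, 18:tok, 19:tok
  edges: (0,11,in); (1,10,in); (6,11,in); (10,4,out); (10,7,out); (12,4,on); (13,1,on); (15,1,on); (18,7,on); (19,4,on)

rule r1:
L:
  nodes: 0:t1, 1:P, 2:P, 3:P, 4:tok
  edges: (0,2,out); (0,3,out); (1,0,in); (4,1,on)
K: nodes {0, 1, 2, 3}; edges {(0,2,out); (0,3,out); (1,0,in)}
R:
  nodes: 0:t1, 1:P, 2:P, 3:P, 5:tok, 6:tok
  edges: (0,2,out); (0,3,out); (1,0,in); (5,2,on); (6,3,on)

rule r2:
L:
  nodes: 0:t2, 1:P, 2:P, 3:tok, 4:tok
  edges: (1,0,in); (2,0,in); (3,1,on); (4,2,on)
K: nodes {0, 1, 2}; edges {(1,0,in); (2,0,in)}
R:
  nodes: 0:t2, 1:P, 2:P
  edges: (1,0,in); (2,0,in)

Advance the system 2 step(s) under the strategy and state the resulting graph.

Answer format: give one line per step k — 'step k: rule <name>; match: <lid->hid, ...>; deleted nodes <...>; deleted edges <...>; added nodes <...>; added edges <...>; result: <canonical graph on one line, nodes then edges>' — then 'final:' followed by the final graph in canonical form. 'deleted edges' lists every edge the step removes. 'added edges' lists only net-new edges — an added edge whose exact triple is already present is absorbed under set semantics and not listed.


step 1: rule r1; match: 0->10, 1->1, 2->4, 3->7, 4->13; deleted nodes 13; deleted edges (13,1,on); added nodes 20, 21; added edges (20,4,on); (21,7,on); result: nodes: 0:P, 1:P, 4:P, 6:P, 7:P, 10:t1, 11:t2, 12:tok, 15:tok, 18:tok, 19:tok, 20:tok, 21:tok edges: (0,11,in); (1,10,in); (6,11,in); (10,4,out); (10,7,out); (12,4,on); (15,1,on); (18,7,on); (19,4,on); (20,4,on); (21,7,on)
step 2: rule r1; match: 0->10, 1->1, 2->4, 3->7, 4->15; deleted nodes 15; deleted edges (15,1,on); added nodes 22, 23; added edges (22,4,on); (23,7,on); result: nodes: 0:P, 1:P, 4:P, 6:P, 7:P, 10:t1, 11:t2, 12:tok, 18:tok, 19:tok, 20:tok, 21:tok, 22:tok, 23:tok edges: (0,11,in); (1,10,in); (6,11,in); (10,4,out); (10,7,out); (12,4,on); (18,7,on); (19,4,on); (20,4,on); (21,7,on); (22,4,on); (23,7,on)
final:
nodes: 0:P, 1:P, 4:P, 6:P, 7:P, 10:t1, 11:t2, 12:tok, 18:tok, 19:tok, 20:tok, 21:tok, 22:tok, 23:tok
edges: (0,11,in); (1,10,in); (6,11,in); (10,4,out); (10,7,out); (12,4,on); (18,7,on); (19,4,on); (20,4,on); (21,7,on); (22,4,on); (23,7,on)


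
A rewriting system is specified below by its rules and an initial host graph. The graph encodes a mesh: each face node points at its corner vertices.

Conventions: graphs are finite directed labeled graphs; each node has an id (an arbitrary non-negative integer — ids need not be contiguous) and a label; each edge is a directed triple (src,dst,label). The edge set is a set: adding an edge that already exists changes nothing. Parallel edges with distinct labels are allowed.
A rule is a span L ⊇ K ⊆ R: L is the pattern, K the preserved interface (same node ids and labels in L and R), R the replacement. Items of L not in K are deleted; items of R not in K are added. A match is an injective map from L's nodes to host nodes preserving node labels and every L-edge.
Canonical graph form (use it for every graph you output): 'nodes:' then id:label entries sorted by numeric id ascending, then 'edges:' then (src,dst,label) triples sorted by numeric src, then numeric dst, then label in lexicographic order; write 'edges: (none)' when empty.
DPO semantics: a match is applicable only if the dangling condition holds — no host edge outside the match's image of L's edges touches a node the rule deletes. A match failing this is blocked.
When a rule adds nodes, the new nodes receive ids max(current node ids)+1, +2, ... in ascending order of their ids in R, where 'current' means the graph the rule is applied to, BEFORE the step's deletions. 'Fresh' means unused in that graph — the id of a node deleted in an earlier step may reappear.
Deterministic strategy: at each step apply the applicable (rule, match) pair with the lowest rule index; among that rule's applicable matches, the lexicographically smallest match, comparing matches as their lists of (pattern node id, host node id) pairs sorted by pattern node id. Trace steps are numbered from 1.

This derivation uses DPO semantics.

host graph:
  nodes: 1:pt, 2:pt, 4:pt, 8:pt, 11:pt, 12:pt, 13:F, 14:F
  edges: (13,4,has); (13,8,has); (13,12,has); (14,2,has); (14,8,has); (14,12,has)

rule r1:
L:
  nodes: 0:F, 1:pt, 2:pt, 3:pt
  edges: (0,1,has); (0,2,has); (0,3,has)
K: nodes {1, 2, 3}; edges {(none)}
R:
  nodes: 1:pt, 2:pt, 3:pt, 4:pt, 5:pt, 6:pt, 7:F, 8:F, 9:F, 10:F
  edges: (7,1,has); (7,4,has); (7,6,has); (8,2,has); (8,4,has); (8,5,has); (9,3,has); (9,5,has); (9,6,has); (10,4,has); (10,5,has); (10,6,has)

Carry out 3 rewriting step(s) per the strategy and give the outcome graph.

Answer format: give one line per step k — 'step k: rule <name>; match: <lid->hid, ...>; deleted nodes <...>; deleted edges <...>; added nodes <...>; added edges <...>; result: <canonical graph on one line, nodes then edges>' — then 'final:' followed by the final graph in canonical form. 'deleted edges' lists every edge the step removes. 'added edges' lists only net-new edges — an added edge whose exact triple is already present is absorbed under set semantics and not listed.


step 1: rule r1; match: 0->13, 1->4, 2->8, 3->12; deleted nodes 13; deleted edges (13,4,has); (13,8,has); (13,12,has); added nodes 15, 16, 17, 18, 19, 20, 21; added edges (18,4,has); (18,15,has); (18,17,has); (19,8,has); (19,15,has); (19,16,has); (20,12,has); (20,16,has); (20,17,has); (21,15,has); (21,16,has); (21,17,has); result: nodes: 1:pt, 2:pt, 4:pt, 8:pt, 11:pt, 12:pt, 14:F, 15:pt, 16:pt, 17:pt, 18:F, 19:F, 20:F, 21:F edges: (14,2,has); (14,8,has); (14,12,has); (18,4,has); (18,15,has); (18,17,has); (19,8,has); (19,15,has); (19,16,has); (20,12,has); (20,16,has); (20,17,has); (21,15,has); (21,16,has); (21,17,has)
step 2: rule r1; match: 0->14, 1->2, 2->8, 3->12; deleted nodes 14; deleted edges (14,2,has); (14,8,has); (14,12,has); added nodes 22, 23, 24, 25, 26, 27, 28; added edges (25,2,has); (25,22,has); (25,24,has); (26,8,has); (26,22,has); (26,23,has); (27,12,has); (27,23,has); (27,24,has); (28,22,has); (28,23,has); (28,24,has); result: nodes: 1:pt, 2:pt, 4:pt, 8:pt, 11:pt, 12:pt, 15:pt, 16:pt, 17:pt, 18:F, 19:F, 20:F, 21:F, 22:pt, 23:pt, 24:pt, 25:F, 26:F, 27:F, 28:F edges: (18,4,has); (18,15,has); (18,17,has); (19,8,has); (19,15,has); (19,16,has); (20,12,has); (20,16,has); (20,17,has); (21,15,has); (21,16,has); (21,17,has); (25,2,has); (25,22,has); (25,24,has); (26,8,has); (26,22,has); (26,23,has); (27,12,has); (27,23,has); (27,24,has); (28,22,has); (28,23,has); (28,24,has)
step 3: rule r1; match: 0->18, 1->4, 2->15, 3->17; deleted nodes 18; deleted edges (18,4,has); (18,15,has); (18,17,has); added nodes 29, 30, 31, 32, 33, 34, 35; added edges (32,4,has); (32,29,has); (32,31,has); (33,15,has); (33,29,has); (33,30,has); (34,17,has); (34,30,has); (34,31,has); (35,29,has); (35,30,has); (35,31,has); result: nodes: 1:pt, 2:pt, 4:pt, 8:pt, 11:pt, 12:pt, 15:pt, 16:pt, 17:pt, 19:F, 20:F, 21:F, 22:pt, 23:pt, 24:pt, 25:F, 26:F, 27:F, 28:F, 29:pt, 30:pt, 31:pt, 32:F, 33:F, 34:F, 35:F edges: (19,8,has); (19,15,has); (19,16,has); (20,12,has); (20,16,has); (20,17,has); (21,15,has); (21,16,has); (21,17,has); (25,2,has); (25,22,has); (25,24,has); (26,8,has); (26,22,has); (26,23,has); (27,12,has); (27,23,has); (27,24,has); (28,22,has); (28,23,has); (28,24,has); (32,4,has); (32,29,has); (32,31,has); (33,15,has); (33,29,has); (33,30,has); (34,17,has); (34,30,has); (34,31,has); (35,29,has); (35,30,has); (35,31,has)
final:
nodes: 1:pt, 2:pt, 4:pt, 8:pt, 11:pt, 12:pt, 15:pt, 16:pt, 17:pt, 19:F, 20:F, 21:F, 22:pt, 23:pt, 24:pt, 25:F, 26:F, 27:F, 28:F, 29:pt, 30:pt, 31:pt, 32:F, 33:F, 34:F, 35:F
edges: (19,8,has); (19,15,has); (19,16,has); (20,12,has); (20,16,has); (20,17,has); (21,15,has); (21,16,has); (21,17,has); (25,2,has); (25,22,has); (25,24,has); (26,8,has); (26,22,has); (26,23,has); (27,12,has); (27,23,has); (27,24,has); (28,22,has); (28,23,has); (28,24,has); (32,4,has); (32,29,has); (32,31,has); (33,15,has); (33,29,has); (33,30,has); (34,17,has); (34,30,has); (34,31,has); (35,29,has); (35,30,has); (35,31,has)
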